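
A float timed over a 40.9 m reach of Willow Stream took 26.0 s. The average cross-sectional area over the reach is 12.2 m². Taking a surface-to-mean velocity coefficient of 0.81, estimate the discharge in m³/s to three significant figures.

15.5 m³/s

v_surface = L / t̄ = 40.9 / 26 = 1.573 m/s
v_mean = 0.81 × 1.573 = 1.274 m/s
Q = A × v_mean = 12.2 × 1.274 = 15.55 m³/s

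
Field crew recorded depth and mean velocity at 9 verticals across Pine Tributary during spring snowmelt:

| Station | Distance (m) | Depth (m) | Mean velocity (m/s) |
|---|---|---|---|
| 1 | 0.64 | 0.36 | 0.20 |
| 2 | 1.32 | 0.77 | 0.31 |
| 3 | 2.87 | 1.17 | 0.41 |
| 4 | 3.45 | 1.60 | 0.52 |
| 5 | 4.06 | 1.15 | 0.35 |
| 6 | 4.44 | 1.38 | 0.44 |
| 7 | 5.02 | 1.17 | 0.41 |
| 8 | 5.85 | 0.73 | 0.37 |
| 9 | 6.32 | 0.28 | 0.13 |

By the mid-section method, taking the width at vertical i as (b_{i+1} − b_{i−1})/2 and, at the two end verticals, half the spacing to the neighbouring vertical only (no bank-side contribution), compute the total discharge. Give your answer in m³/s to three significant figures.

w_1 = (1.32 − 0.64)/2 = 0.34 m; q_1 = 0.20 × 0.36 × 0.34 = 0.02448 m³/s
w_2 = (2.87 − 0.64)/2 = 1.115 m; q_2 = 0.31 × 0.77 × 1.115 = 0.2662 m³/s
w_3 = (3.45 − 1.32)/2 = 1.065 m; q_3 = 0.41 × 1.17 × 1.065 = 0.5109 m³/s
w_4 = (4.06 − 2.87)/2 = 0.595 m; q_4 = 0.52 × 1.60 × 0.595 = 0.4950 m³/s
w_5 = (4.44 − 3.45)/2 = 0.495 m; q_5 = 0.35 × 1.15 × 0.495 = 0.1992 m³/s
w_6 = (5.02 − 4.06)/2 = 0.48 m; q_6 = 0.44 × 1.38 × 0.48 = 0.2915 m³/s
w_7 = (5.85 − 4.44)/2 = 0.705 m; q_7 = 0.41 × 1.17 × 0.705 = 0.3382 m³/s
w_8 = (6.32 − 5.02)/2 = 0.65 m; q_8 = 0.37 × 0.73 × 0.65 = 0.1756 m³/s
w_9 = (6.32 − 5.85)/2 = 0.235 m; q_9 = 0.13 × 0.28 × 0.235 = 0.008554 m³/s
Q = Σ qᵢ = 2.310 m³/s

2.31 m³/s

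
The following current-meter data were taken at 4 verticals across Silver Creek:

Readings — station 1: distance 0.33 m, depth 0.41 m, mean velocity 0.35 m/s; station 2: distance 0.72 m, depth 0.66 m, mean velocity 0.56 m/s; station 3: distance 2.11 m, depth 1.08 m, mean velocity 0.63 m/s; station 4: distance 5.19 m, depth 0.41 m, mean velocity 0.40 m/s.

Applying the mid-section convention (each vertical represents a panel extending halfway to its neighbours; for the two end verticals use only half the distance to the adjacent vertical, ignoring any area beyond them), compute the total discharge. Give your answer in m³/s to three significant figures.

2.13 m³/s

w_1 = (0.72 − 0.33)/2 = 0.195 m; q_1 = 0.35 × 0.41 × 0.195 = 0.02798 m³/s
w_2 = (2.11 − 0.33)/2 = 0.89 m; q_2 = 0.56 × 0.66 × 0.89 = 0.3289 m³/s
w_3 = (5.19 − 0.72)/2 = 2.235 m; q_3 = 0.63 × 1.08 × 2.235 = 1.521 m³/s
w_4 = (5.19 − 2.11)/2 = 1.54 m; q_4 = 0.40 × 0.41 × 1.54 = 0.2526 m³/s
Q = Σ qᵢ = 2.130 m³/s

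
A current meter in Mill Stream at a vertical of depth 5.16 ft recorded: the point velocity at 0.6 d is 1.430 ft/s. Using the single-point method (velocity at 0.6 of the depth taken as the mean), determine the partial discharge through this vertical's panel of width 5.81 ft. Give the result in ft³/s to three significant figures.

v̄ = v₀.₆ = 1.430 ft/s
q = v̄ × d × w = 1.430 × 5.16 × 5.81 = 42.87 ft³/s

42.9 ft³/s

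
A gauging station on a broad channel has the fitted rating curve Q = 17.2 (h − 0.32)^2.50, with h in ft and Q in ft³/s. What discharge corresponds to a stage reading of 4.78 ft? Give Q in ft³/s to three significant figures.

Q = 17.2 × (4.78 − 0.32)^2.50 = 17.2 × 4.46^2.50 = 722.5 ft³/s

723 ft³/s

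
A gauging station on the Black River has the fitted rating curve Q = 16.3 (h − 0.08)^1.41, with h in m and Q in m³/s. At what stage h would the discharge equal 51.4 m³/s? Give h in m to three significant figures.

h − h₀ = (Q/C)^(1/b) = (51.4/16.3)^(1/1.41) = 2.258 m
h = 0.08 + 2.258 = 2.338 m

2.34 m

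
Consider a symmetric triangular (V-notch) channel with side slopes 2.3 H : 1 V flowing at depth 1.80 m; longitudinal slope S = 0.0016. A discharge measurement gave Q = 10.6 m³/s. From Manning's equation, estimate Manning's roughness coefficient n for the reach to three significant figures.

A = z·y² = 2.3×1.80² = 7.452 m²
P = 2y√(1+z²) = 2×1.80×√(1+2.3²) = 9.029 m
R = A/P = 7.452/9.029 = 0.8254 m
n = (1/Q)·A·R^(2/3)·S^(1/2) = (1/10.6) × 7.452 × 0.8799 × 0.04000 = 0.02474

0.0247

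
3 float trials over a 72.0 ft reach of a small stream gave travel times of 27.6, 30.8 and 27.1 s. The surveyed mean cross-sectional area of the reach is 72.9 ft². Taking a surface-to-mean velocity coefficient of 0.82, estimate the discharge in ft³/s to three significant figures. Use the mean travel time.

151 ft³/s

t̄ = (27.6 + 30.8 + 27.1) / 3 = 28.5 s
v_surface = L / t̄ = 72.0 / 28.5 = 2.526 ft/s
v_mean = 0.82 × 2.526 = 2.072 ft/s
Q = A × v_mean = 72.9 × 2.072 = 151.0 ft³/s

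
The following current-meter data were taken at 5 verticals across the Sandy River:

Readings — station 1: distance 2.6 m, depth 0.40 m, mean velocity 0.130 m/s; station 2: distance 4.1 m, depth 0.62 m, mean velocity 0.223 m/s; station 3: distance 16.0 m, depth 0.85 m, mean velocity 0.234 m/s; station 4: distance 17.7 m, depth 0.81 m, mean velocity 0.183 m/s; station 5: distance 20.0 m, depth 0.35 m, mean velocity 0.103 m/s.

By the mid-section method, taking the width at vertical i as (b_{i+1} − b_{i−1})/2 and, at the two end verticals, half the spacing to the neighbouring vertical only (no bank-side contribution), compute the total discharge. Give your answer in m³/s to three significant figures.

w_1 = (4.1 − 2.6)/2 = 0.75 m; q_1 = 0.130 × 0.40 × 0.75 = 0.03900 m³/s
w_2 = (16.0 − 2.6)/2 = 6.7 m; q_2 = 0.223 × 0.62 × 6.7 = 0.9263 m³/s
w_3 = (17.7 − 4.1)/2 = 6.8 m; q_3 = 0.234 × 0.85 × 6.8 = 1.353 m³/s
w_4 = (20.0 − 16.0)/2 = 2 m; q_4 = 0.183 × 0.81 × 2 = 0.2965 m³/s
w_5 = (20.0 − 17.7)/2 = 1.15 m; q_5 = 0.103 × 0.35 × 1.15 = 0.04146 m³/s
Q = Σ qᵢ = 2.656 m³/s

2.66 m³/s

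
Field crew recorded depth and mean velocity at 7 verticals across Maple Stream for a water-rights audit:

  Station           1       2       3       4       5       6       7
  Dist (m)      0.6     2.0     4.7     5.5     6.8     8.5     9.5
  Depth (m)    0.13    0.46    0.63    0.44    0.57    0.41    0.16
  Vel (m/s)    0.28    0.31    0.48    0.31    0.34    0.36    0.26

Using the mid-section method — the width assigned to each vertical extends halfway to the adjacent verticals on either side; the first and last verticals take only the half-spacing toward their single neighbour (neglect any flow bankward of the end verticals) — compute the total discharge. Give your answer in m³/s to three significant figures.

1.50 m³/s

w_1 = (2.0 − 0.6)/2 = 0.7 m; q_1 = 0.28 × 0.13 × 0.7 = 0.02548 m³/s
w_2 = (4.7 − 0.6)/2 = 2.05 m; q_2 = 0.31 × 0.46 × 2.05 = 0.2923 m³/s
w_3 = (5.5 − 2.0)/2 = 1.75 m; q_3 = 0.48 × 0.63 × 1.75 = 0.5292 m³/s
w_4 = (6.8 − 4.7)/2 = 1.05 m; q_4 = 0.31 × 0.44 × 1.05 = 0.1432 m³/s
w_5 = (8.5 − 5.5)/2 = 1.5 m; q_5 = 0.34 × 0.57 × 1.5 = 0.2907 m³/s
w_6 = (9.5 − 6.8)/2 = 1.35 m; q_6 = 0.36 × 0.41 × 1.35 = 0.1993 m³/s
w_7 = (9.5 − 8.5)/2 = 0.5 m; q_7 = 0.26 × 0.16 × 0.5 = 0.02080 m³/s
Q = Σ qᵢ = 1.501 m³/s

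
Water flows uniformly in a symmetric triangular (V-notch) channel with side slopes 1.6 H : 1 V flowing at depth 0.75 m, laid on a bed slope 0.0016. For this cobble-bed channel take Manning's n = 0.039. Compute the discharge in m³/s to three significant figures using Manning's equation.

0.430 m³/s

A = z·y² = 1.6×0.75² = 0.9000 m²
P = 2y√(1+z²) = 2×0.75×√(1+1.6²) = 2.830 m
R = A/P = 0.9000/2.830 = 0.3180 m
Q = (1/n)·A·R^(2/3)·S^(1/2) = (1/0.039) × 0.9000 × 0.3180^(2/3) × 0.0016^(1/2) = 0.4301 m³/s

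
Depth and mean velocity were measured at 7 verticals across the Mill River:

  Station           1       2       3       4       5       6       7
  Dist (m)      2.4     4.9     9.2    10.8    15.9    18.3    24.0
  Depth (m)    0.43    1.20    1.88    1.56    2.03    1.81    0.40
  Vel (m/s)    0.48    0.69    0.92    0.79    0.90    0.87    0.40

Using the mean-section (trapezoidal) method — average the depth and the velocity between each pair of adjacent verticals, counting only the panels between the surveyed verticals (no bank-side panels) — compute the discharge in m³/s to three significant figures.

Panel 1-2: Δb = 2.5 m, d̄ = (0.43+1.20)/2 = 0.815, v̄ = (0.48+0.69)/2 = 0.585 → q = 2.5×0.815×0.585 = 1.192 m³/s
Panel 2-3: Δb = 4.3 m, d̄ = (1.20+1.88)/2 = 1.54, v̄ = (0.69+0.92)/2 = 0.805 → q = 4.3×1.54×0.805 = 5.331 m³/s
Panel 3-4: Δb = 1.6 m, d̄ = (1.88+1.56)/2 = 1.72, v̄ = (0.92+0.79)/2 = 0.855 → q = 1.6×1.72×0.855 = 2.353 m³/s
Panel 4-5: Δb = 5.1 m, d̄ = (1.56+2.03)/2 = 1.795, v̄ = (0.79+0.90)/2 = 0.845 → q = 5.1×1.795×0.845 = 7.736 m³/s
Panel 5-6: Δb = 2.4 m, d̄ = (2.03+1.81)/2 = 1.92, v̄ = (0.90+0.87)/2 = 0.885 → q = 2.4×1.92×0.885 = 4.078 m³/s
Panel 6-7: Δb = 5.7 m, d̄ = (1.81+0.40)/2 = 1.105, v̄ = (0.87+0.40)/2 = 0.635 → q = 5.7×1.105×0.635 = 4.000 m³/s
Q = Σ q = 24.69 m³/s

24.7 m³/s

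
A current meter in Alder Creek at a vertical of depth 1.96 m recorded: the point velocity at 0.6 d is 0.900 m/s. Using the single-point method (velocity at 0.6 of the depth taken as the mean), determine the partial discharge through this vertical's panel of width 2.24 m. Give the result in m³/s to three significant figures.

v̄ = v₀.₆ = 0.900 m/s
q = v̄ × d × w = 0.9000 × 1.96 × 2.24 = 3.951 m³/s

3.95 m³/s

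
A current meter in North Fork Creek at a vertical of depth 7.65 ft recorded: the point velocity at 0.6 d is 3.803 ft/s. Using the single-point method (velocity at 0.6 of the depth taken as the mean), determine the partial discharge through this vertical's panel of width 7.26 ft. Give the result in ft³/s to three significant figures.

211 ft³/s

v̄ = v₀.₆ = 3.803 ft/s
q = v̄ × d × w = 3.803 × 7.65 × 7.26 = 211.2 ft³/s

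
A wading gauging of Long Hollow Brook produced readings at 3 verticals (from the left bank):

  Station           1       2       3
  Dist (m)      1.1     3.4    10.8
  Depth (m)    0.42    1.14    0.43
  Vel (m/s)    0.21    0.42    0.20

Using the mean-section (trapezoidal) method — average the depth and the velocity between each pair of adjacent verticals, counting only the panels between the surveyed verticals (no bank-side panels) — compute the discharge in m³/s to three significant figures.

Panel 1-2: Δb = 2.3 m, d̄ = (0.42+1.14)/2 = 0.78, v̄ = (0.21+0.42)/2 = 0.315 → q = 2.3×0.78×0.315 = 0.5651 m³/s
Panel 2-3: Δb = 7.4 m, d̄ = (1.14+0.43)/2 = 0.785, v̄ = (0.42+0.20)/2 = 0.31 → q = 7.4×0.785×0.31 = 1.801 m³/s
Q = Σ q = 2.366 m³/s

2.37 m³/s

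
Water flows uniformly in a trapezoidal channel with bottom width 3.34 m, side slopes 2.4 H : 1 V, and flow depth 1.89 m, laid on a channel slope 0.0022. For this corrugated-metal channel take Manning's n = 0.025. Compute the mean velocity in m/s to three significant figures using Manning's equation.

A = (b + z·y)·y = (3.34 + 2.4×1.89)×1.89 = 14.89 m²
P = b + 2y√(1+z²) = 3.34 + 2×1.89×√(1+2.4²) = 13.17 m
R = A/P = 14.89/13.17 = 1.130 m
Q = (1/n)·A·R^(2/3)·S^(1/2) = (1/0.025) × 14.89 × 1.130^(2/3) × 0.0022^(1/2) = 30.31 m³/s
V = Q/A = 30.31/14.89 = 2.036 m/s

2.04 m/s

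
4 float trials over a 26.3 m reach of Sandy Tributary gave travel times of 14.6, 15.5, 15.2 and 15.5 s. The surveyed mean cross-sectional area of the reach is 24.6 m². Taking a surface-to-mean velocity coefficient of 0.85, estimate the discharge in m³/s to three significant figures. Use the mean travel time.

t̄ = (14.6 + 15.5 + 15.2 + 15.5) / 4 = 15.2 s
v_surface = L / t̄ = 26.3 / 15.2 = 1.730 m/s
v_mean = 0.85 × 1.730 = 1.471 m/s
Q = A × v_mean = 24.6 × 1.471 = 36.18 m³/s

36.2 m³/s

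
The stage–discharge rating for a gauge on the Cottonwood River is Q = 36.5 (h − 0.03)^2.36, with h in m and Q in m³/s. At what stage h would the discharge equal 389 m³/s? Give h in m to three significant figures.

2.76 m

h − h₀ = (Q/C)^(1/b) = (389/36.5)^(1/2.36) = 2.726 m
h = 0.03 + 2.726 = 2.756 m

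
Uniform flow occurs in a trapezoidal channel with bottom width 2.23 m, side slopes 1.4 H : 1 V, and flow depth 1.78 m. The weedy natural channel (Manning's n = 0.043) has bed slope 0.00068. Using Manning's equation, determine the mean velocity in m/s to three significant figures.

0.609 m/s

A = (b + z·y)·y = (2.23 + 1.4×1.78)×1.78 = 8.405 m²
P = b + 2y√(1+z²) = 2.23 + 2×1.78×√(1+1.4²) = 8.355 m
R = A/P = 8.405/8.355 = 1.006 m
Q = (1/n)·A·R^(2/3)·S^(1/2) = (1/0.043) × 8.405 × 1.006^(2/3) × 0.00068^(1/2) = 5.118 m³/s
V = Q/A = 5.118/8.405 = 0.6089 m/s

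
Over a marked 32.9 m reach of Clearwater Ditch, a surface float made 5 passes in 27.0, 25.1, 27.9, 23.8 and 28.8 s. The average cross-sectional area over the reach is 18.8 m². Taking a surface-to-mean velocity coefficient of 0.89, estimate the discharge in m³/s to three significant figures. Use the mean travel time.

20.8 m³/s

t̄ = (27.0 + 25.1 + 27.9 + 23.8 + 28.8) / 5 = 26.52 s
v_surface = L / t̄ = 32.9 / 26.52 = 1.241 m/s
v_mean = 0.89 × 1.241 = 1.104 m/s
Q = A × v_mean = 18.8 × 1.104 = 20.76 m³/s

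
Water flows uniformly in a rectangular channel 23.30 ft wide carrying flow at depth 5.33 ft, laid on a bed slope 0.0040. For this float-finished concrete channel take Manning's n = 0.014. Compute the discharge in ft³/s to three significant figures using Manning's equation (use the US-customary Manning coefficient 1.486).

1980 ft³/s

A = b·y = 23.30 × 5.33 = 124.2 ft²
P = b + 2y = 23.30 + 2×5.33 = 33.96 ft
R = A/P = 124.2/33.96 = 3.657 ft
Q = (1.486/n)·A·R^(2/3)·S^(1/2) = (1.486/0.014) × 124.2 × 3.657^(2/3) × 0.0040^(1/2) = 1979 ft³/s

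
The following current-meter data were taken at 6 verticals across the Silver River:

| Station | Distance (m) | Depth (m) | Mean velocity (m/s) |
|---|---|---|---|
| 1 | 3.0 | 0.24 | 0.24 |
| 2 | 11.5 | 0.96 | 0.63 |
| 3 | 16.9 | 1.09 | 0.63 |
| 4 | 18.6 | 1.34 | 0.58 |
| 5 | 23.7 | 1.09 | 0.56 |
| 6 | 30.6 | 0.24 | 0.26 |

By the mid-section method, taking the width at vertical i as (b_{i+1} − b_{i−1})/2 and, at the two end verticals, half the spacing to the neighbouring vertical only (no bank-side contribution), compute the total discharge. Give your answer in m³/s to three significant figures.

13.4 m³/s

w_1 = (11.5 − 3.0)/2 = 4.25 m; q_1 = 0.24 × 0.24 × 4.25 = 0.2448 m³/s
w_2 = (16.9 − 3.0)/2 = 6.95 m; q_2 = 0.63 × 0.96 × 6.95 = 4.203 m³/s
w_3 = (18.6 − 11.5)/2 = 3.55 m; q_3 = 0.63 × 1.09 × 3.55 = 2.438 m³/s
w_4 = (23.7 − 16.9)/2 = 3.4 m; q_4 = 0.58 × 1.34 × 3.4 = 2.642 m³/s
w_5 = (30.6 − 18.6)/2 = 6 m; q_5 = 0.56 × 1.09 × 6 = 3.662 m³/s
w_6 = (30.6 − 23.7)/2 = 3.45 m; q_6 = 0.26 × 0.24 × 3.45 = 0.2153 m³/s
Q = Σ qᵢ = 13.41 m³/s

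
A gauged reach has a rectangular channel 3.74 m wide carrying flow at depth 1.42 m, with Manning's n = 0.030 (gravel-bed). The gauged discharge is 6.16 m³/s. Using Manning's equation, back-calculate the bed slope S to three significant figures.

0.00161

A = b·y = 3.74 × 1.42 = 5.311 m²
P = b + 2y = 3.74 + 2×1.42 = 6.580 m
R = A/P = 5.311/6.580 = 0.8071 m
S = (Q·n / (1·A·R^(2/3)))² = (6.16×0.030 / (1×5.311×0.8669))² = 0.001611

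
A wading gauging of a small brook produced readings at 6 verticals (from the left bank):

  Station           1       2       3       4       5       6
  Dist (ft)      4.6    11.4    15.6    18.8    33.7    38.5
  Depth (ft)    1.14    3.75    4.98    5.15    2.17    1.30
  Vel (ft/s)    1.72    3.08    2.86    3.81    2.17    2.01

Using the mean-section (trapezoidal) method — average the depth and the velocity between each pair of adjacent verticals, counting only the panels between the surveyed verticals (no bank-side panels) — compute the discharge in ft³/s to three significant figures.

329 ft³/s

Panel 1-2: Δb = 6.8 ft, d̄ = (1.14+3.75)/2 = 2.445, v̄ = (1.72+3.08)/2 = 2.4 → q = 6.8×2.445×2.4 = 39.90 ft³/s
Panel 2-3: Δb = 4.2 ft, d̄ = (3.75+4.98)/2 = 4.365, v̄ = (3.08+2.86)/2 = 2.97 → q = 4.2×4.365×2.97 = 54.45 ft³/s
Panel 3-4: Δb = 3.2 ft, d̄ = (4.98+5.15)/2 = 5.065, v̄ = (2.86+3.81)/2 = 3.335 → q = 3.2×5.065×3.335 = 54.05 ft³/s
Panel 4-5: Δb = 14.9 ft, d̄ = (5.15+2.17)/2 = 3.66, v̄ = (3.81+2.17)/2 = 2.99 → q = 14.9×3.66×2.99 = 163.1 ft³/s
Panel 5-6: Δb = 4.8 ft, d̄ = (2.17+1.30)/2 = 1.735, v̄ = (2.17+2.01)/2 = 2.09 → q = 4.8×1.735×2.09 = 17.41 ft³/s
Q = Σ q = 328.9 ft³/s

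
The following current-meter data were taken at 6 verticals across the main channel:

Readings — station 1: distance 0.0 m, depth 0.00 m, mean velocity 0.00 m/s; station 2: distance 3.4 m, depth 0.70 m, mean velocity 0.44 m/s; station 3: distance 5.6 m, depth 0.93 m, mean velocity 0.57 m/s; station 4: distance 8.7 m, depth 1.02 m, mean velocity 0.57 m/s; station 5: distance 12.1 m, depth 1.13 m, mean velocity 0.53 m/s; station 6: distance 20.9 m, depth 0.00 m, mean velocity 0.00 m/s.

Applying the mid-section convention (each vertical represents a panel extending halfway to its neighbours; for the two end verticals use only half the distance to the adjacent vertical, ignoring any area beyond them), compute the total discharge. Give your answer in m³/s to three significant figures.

7.81 m³/s

w_2 = (5.6 − 0.0)/2 = 2.8 m; q_2 = 0.44 × 0.70 × 2.8 = 0.8624 m³/s
w_3 = (8.7 − 3.4)/2 = 2.65 m; q_3 = 0.57 × 0.93 × 2.65 = 1.405 m³/s
w_4 = (12.1 − 5.6)/2 = 3.25 m; q_4 = 0.57 × 1.02 × 3.25 = 1.890 m³/s
w_5 = (20.9 − 8.7)/2 = 6.1 m; q_5 = 0.53 × 1.13 × 6.1 = 3.653 m³/s
Stations 1, 6 contribute zero (depth or velocity is 0).
Q = Σ qᵢ = 7.810 m³/s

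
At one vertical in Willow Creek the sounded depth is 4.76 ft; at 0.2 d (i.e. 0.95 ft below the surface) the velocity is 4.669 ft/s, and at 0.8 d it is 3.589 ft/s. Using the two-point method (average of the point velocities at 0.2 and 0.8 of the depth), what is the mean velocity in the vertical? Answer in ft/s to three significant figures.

v̄ = (4.669 + 3.589) / 2 = 4.129 ft/s

4.13 ft/s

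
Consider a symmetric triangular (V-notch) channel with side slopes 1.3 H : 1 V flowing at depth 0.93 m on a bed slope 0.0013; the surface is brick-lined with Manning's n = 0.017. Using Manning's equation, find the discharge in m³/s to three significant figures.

1.23 m³/s

A = z·y² = 1.3×0.93² = 1.124 m²
P = 2y√(1+z²) = 2×0.93×√(1+1.3²) = 3.051 m
R = A/P = 1.124/3.051 = 0.3686 m
Q = (1/n)·A·R^(2/3)·S^(1/2) = (1/0.017) × 1.124 × 0.3686^(2/3) × 0.0013^(1/2) = 1.226 m³/s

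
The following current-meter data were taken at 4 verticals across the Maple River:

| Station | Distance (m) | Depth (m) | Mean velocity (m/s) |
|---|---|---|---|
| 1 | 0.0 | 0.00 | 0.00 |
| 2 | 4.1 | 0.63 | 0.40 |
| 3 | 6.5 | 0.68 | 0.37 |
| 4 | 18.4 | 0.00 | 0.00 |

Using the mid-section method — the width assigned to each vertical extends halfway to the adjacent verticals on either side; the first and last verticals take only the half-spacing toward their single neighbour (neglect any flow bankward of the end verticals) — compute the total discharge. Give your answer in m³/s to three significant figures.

w_2 = (6.5 − 0.0)/2 = 3.25 m; q_2 = 0.40 × 0.63 × 3.25 = 0.8190 m³/s
w_3 = (18.4 − 4.1)/2 = 7.15 m; q_3 = 0.37 × 0.68 × 7.15 = 1.799 m³/s
Stations 1, 4 contribute zero (depth or velocity is 0).
Q = Σ qᵢ = 2.618 m³/s

2.62 m³/s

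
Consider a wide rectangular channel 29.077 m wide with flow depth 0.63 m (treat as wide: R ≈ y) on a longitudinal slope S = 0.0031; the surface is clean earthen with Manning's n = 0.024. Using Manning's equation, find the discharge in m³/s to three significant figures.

31.2 m³/s

A = b·y = 29.077 × 0.63 = 18.32 m²
Wide channel: R ≈ y = 0.63 m
Q = (1/n)·A·R^(2/3)·S^(1/2) = (1/0.024) × 18.32 × 0.6300^(2/3) × 0.0031^(1/2) = 31.23 m³/s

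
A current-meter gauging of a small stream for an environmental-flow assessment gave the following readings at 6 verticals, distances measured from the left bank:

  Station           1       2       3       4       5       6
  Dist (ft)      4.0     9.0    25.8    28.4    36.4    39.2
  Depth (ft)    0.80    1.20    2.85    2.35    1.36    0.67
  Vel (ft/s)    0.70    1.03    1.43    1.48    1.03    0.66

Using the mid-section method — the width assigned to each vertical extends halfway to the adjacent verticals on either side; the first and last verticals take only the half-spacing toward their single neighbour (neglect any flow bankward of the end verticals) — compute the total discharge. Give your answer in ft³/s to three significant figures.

w_1 = (9.0 − 4.0)/2 = 2.5 ft; q_1 = 0.70 × 0.80 × 2.5 = 1.400 ft³/s
w_2 = (25.8 − 4.0)/2 = 10.9 ft; q_2 = 1.03 × 1.20 × 10.9 = 13.47 ft³/s
w_3 = (28.4 − 9.0)/2 = 9.7 ft; q_3 = 1.43 × 2.85 × 9.7 = 39.53 ft³/s
w_4 = (36.4 − 25.8)/2 = 5.3 ft; q_4 = 1.48 × 2.35 × 5.3 = 18.43 ft³/s
w_5 = (39.2 − 28.4)/2 = 5.4 ft; q_5 = 1.03 × 1.36 × 5.4 = 7.564 ft³/s
w_6 = (39.2 − 36.4)/2 = 1.4 ft; q_6 = 0.66 × 0.67 × 1.4 = 0.6191 ft³/s
Q = Σ qᵢ = 81.02 ft³/s

81.0 ft³/s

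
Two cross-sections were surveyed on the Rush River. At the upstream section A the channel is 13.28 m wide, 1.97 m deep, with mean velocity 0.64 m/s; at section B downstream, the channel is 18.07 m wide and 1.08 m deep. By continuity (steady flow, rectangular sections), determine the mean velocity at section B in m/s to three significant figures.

0.858 m/s

Q = A₁V₁ = (13.28×1.97) × 0.64 = 16.74 m³/s
A₂ = 18.07 × 1.08 = 19.52 m²
V₂ = Q/A₂ = 16.74/19.52 = 0.8580 m/s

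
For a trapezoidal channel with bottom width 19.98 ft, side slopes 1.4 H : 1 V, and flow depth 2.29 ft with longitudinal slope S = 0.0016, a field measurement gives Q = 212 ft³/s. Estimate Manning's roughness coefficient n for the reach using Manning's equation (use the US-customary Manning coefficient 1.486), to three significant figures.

0.0229

A = (b + z·y)·y = (19.98 + 1.4×2.29)×2.29 = 53.10 ft²
P = b + 2y√(1+z²) = 19.98 + 2×2.29×√(1+1.4²) = 27.86 ft
R = A/P = 53.10/27.86 = 1.906 ft
n = (1.486/Q)·A·R^(2/3)·S^(1/2) = (1.486/212) × 53.10 × 1.537 × 0.04000 = 0.02288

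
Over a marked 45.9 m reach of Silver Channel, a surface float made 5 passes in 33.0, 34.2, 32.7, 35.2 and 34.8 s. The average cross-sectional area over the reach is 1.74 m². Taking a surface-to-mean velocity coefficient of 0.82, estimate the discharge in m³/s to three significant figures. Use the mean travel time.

1.93 m³/s

t̄ = (33.0 + 34.2 + 32.7 + 35.2 + 34.8) / 5 = 33.98 s
v_surface = L / t̄ = 45.9 / 33.98 = 1.351 m/s
v_mean = 0.82 × 1.351 = 1.108 m/s
Q = A × v_mean = 1.74 × 1.108 = 1.927 m³/s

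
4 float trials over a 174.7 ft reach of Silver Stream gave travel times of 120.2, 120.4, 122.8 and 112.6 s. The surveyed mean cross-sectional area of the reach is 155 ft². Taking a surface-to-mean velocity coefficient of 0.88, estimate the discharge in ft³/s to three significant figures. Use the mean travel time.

200 ft³/s

t̄ = (120.2 + 120.4 + 122.8 + 112.6) / 4 = 119 s
v_surface = L / t̄ = 174.7 / 119 = 1.468 ft/s
v_mean = 0.88 × 1.468 = 1.292 ft/s
Q = A × v_mean = 155 × 1.292 = 200.2 ft³/s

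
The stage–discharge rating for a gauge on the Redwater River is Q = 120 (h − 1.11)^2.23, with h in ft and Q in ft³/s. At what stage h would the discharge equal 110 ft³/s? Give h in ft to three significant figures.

2.07 ft

h − h₀ = (Q/C)^(1/b) = (110/120)^(1/2.23) = 0.9617 ft
h = 1.11 + 0.9617 = 2.072 ft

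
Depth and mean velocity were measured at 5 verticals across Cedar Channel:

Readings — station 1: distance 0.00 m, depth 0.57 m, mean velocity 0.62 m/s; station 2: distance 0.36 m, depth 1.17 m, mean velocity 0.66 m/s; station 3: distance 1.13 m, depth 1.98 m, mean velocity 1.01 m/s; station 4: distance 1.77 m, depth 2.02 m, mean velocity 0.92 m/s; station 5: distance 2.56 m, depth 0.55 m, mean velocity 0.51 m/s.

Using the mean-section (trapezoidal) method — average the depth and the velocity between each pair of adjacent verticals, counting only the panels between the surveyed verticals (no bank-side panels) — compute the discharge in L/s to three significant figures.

3170 L/s

Panel 1-2: Δb = 0.36 m, d̄ = (0.57+1.17)/2 = 0.87, v̄ = (0.62+0.66)/2 = 0.64 → q = 0.36×0.87×0.64 = 0.2004 m³/s
Panel 2-3: Δb = 0.77 m, d̄ = (1.17+1.98)/2 = 1.575, v̄ = (0.66+1.01)/2 = 0.835 → q = 0.77×1.575×0.835 = 1.013 m³/s
Panel 3-4: Δb = 0.64 m, d̄ = (1.98+2.02)/2 = 2, v̄ = (1.01+0.92)/2 = 0.965 → q = 0.64×2×0.965 = 1.235 m³/s
Panel 4-5: Δb = 0.79 m, d̄ = (2.02+0.55)/2 = 1.285, v̄ = (0.92+0.51)/2 = 0.715 → q = 0.79×1.285×0.715 = 0.7258 m³/s
Q = Σ q = 3.174 m³/s
= 3.174 × 1000 = 3174 L/s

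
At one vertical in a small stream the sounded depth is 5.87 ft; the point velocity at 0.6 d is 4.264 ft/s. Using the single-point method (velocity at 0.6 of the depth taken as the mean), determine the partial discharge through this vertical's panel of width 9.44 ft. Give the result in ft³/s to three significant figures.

v̄ = v₀.₆ = 4.264 ft/s
q = v̄ × d × w = 4.264 × 5.87 × 9.44 = 236.3 ft³/s

236 ft³/s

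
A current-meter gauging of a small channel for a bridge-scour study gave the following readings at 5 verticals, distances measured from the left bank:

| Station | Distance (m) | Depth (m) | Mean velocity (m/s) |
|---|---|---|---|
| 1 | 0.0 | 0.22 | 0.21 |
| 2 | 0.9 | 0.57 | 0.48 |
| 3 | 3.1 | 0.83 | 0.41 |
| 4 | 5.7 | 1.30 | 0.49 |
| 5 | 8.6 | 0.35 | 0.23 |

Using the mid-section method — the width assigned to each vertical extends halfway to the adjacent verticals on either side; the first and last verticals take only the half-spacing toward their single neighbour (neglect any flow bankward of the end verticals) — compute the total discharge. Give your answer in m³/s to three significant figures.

3.13 m³/s

w_1 = (0.9 − 0.0)/2 = 0.45 m; q_1 = 0.21 × 0.22 × 0.45 = 0.02079 m³/s
w_2 = (3.1 − 0.0)/2 = 1.55 m; q_2 = 0.48 × 0.57 × 1.55 = 0.4241 m³/s
w_3 = (5.7 − 0.9)/2 = 2.4 m; q_3 = 0.41 × 0.83 × 2.4 = 0.8167 m³/s
w_4 = (8.6 − 3.1)/2 = 2.75 m; q_4 = 0.49 × 1.30 × 2.75 = 1.752 m³/s
w_5 = (8.6 − 5.7)/2 = 1.45 m; q_5 = 0.23 × 0.35 × 1.45 = 0.1167 m³/s
Q = Σ qᵢ = 3.130 m³/s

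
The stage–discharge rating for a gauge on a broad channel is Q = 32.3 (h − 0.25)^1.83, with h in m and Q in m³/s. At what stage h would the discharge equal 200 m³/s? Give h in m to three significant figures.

2.96 m

h − h₀ = (Q/C)^(1/b) = (200/32.3)^(1/1.83) = 2.708 m
h = 0.25 + 2.708 = 2.958 m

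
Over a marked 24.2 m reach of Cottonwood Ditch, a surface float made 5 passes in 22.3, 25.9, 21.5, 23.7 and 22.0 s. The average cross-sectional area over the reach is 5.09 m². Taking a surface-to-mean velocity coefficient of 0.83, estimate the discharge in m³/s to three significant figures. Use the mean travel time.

4.43 m³/s

t̄ = (22.3 + 25.9 + 21.5 + 23.7 + 22.0) / 5 = 23.08 s
v_surface = L / t̄ = 24.2 / 23.08 = 1.049 m/s
v_mean = 0.83 × 1.049 = 0.8703 m/s
Q = A × v_mean = 5.09 × 0.8703 = 4.430 m³/s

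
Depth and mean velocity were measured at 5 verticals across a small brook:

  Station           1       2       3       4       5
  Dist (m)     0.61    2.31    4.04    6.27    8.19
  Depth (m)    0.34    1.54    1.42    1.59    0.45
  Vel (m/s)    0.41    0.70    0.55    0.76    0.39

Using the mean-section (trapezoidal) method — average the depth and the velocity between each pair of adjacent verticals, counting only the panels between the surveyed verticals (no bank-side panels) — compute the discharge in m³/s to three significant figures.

Panel 1-2: Δb = 1.7 m, d̄ = (0.34+1.54)/2 = 0.94, v̄ = (0.41+0.70)/2 = 0.555 → q = 1.7×0.94×0.555 = 0.8869 m³/s
Panel 2-3: Δb = 1.73 m, d̄ = (1.54+1.42)/2 = 1.48, v̄ = (0.70+0.55)/2 = 0.625 → q = 1.73×1.48×0.625 = 1.600 m³/s
Panel 3-4: Δb = 2.23 m, d̄ = (1.42+1.59)/2 = 1.505, v̄ = (0.55+0.76)/2 = 0.655 → q = 2.23×1.505×0.655 = 2.198 m³/s
Panel 4-5: Δb = 1.92 m, d̄ = (1.59+0.45)/2 = 1.02, v̄ = (0.76+0.39)/2 = 0.575 → q = 1.92×1.02×0.575 = 1.126 m³/s
Q = Σ q = 5.811 m³/s

5.81 m³/s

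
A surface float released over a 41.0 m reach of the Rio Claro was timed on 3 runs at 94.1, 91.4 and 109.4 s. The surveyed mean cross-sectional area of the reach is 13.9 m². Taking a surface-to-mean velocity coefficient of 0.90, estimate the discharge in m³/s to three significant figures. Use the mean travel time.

t̄ = (94.1 + 91.4 + 109.4) / 3 = 98.3 s
v_surface = L / t̄ = 41.0 / 98.3 = 0.4171 m/s
v_mean = 0.90 × 0.4171 = 0.3754 m/s
Q = A × v_mean = 13.9 × 0.3754 = 5.218 m³/s

5.22 m³/s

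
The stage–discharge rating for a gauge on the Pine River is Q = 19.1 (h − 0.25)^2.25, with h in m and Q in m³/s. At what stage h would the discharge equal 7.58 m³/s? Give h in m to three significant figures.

h − h₀ = (Q/C)^(1/b) = (7.58/19.1)^(1/2.25) = 0.6632 m
h = 0.25 + 0.6632 = 0.9132 m

0.913 m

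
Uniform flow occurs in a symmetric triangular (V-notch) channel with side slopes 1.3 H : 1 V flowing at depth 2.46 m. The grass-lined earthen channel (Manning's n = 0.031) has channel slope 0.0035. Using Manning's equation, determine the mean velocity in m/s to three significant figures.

A = z·y² = 1.3×2.46² = 7.867 m²
P = 2y√(1+z²) = 2×2.46×√(1+1.3²) = 8.069 m
R = A/P = 7.867/8.069 = 0.9749 m
Q = (1/n)·A·R^(2/3)·S^(1/2) = (1/0.031) × 7.867 × 0.9749^(2/3) × 0.0035^(1/2) = 14.76 m³/s
V = Q/A = 14.76/7.867 = 1.876 m/s

1.88 m/s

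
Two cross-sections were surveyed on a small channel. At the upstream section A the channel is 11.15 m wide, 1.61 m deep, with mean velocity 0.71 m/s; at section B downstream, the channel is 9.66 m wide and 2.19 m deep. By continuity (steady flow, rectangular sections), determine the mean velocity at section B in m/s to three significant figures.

Q = A₁V₁ = (11.15×1.61) × 0.71 = 12.75 m³/s
A₂ = 9.66 × 2.19 = 21.16 m²
V₂ = Q/A₂ = 12.75/21.16 = 0.6025 m/s

0.602 m/s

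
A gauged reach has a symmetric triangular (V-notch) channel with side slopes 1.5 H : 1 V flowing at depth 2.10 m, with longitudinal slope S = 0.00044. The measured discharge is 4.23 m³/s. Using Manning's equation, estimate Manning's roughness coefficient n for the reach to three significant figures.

0.0300

A = z·y² = 1.5×2.10² = 6.615 m²
P = 2y√(1+z²) = 2×2.10×√(1+1.5²) = 7.572 m
R = A/P = 6.615/7.572 = 0.8737 m
n = (1/Q)·A·R^(2/3)·S^(1/2) = (1/4.23) × 6.615 × 0.9139 × 0.02098 = 0.02998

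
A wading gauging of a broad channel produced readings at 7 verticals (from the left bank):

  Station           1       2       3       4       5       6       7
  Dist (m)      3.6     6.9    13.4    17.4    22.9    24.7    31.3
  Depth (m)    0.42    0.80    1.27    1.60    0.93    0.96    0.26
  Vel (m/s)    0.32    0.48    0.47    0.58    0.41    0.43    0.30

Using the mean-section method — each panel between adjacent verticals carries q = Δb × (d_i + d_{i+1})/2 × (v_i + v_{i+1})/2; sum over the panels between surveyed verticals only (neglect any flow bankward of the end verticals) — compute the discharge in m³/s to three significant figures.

12.6 m³/s

Panel 1-2: Δb = 3.3 m, d̄ = (0.42+0.80)/2 = 0.61, v̄ = (0.32+0.48)/2 = 0.4 → q = 3.3×0.61×0.4 = 0.8052 m³/s
Panel 2-3: Δb = 6.5 m, d̄ = (0.80+1.27)/2 = 1.035, v̄ = (0.48+0.47)/2 = 0.475 → q = 6.5×1.035×0.475 = 3.196 m³/s
Panel 3-4: Δb = 4 m, d̄ = (1.27+1.60)/2 = 1.435, v̄ = (0.47+0.58)/2 = 0.525 → q = 4×1.435×0.525 = 3.014 m³/s
Panel 4-5: Δb = 5.5 m, d̄ = (1.60+0.93)/2 = 1.265, v̄ = (0.58+0.41)/2 = 0.495 → q = 5.5×1.265×0.495 = 3.444 m³/s
Panel 5-6: Δb = 1.8 m, d̄ = (0.93+0.96)/2 = 0.945, v̄ = (0.41+0.43)/2 = 0.42 → q = 1.8×0.945×0.42 = 0.7144 m³/s
Panel 6-7: Δb = 6.6 m, d̄ = (0.96+0.26)/2 = 0.61, v̄ = (0.43+0.30)/2 = 0.365 → q = 6.6×0.61×0.365 = 1.469 m³/s
Q = Σ q = 12.64 m³/s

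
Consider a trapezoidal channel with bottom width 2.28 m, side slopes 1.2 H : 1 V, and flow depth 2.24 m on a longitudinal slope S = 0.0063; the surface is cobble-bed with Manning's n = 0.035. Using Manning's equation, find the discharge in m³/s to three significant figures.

A = (b + z·y)·y = (2.28 + 1.2×2.24)×2.24 = 11.13 m²
P = b + 2y√(1+z²) = 2.28 + 2×2.24×√(1+1.2²) = 9.278 m
R = A/P = 11.13/9.278 = 1.199 m
Q = (1/n)·A·R^(2/3)·S^(1/2) = (1/0.035) × 11.13 × 1.199^(2/3) × 0.0063^(1/2) = 28.49 m³/s

28.5 m³/s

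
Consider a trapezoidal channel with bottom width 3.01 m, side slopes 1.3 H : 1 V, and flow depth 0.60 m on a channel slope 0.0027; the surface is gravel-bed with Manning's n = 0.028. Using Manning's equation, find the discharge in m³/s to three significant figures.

A = (b + z·y)·y = (3.01 + 1.3×0.60)×0.60 = 2.274 m²
P = b + 2y√(1+z²) = 3.01 + 2×0.60×√(1+1.3²) = 4.978 m
R = A/P = 2.274/4.978 = 0.4568 m
Q = (1/n)·A·R^(2/3)·S^(1/2) = (1/0.028) × 2.274 × 0.4568^(2/3) × 0.0027^(1/2) = 2.503 m³/s

2.50 m³/s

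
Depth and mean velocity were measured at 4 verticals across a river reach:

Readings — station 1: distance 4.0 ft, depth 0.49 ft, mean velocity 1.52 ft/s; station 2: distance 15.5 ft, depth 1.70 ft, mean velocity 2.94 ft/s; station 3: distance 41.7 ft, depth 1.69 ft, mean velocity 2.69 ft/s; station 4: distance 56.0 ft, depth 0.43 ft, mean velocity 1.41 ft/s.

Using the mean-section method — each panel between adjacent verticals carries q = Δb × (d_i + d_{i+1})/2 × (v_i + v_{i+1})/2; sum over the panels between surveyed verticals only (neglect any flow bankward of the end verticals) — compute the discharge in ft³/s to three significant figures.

Panel 1-2: Δb = 11.5 ft, d̄ = (0.49+1.70)/2 = 1.095, v̄ = (1.52+2.94)/2 = 2.23 → q = 11.5×1.095×2.23 = 28.08 ft³/s
Panel 2-3: Δb = 26.2 ft, d̄ = (1.70+1.69)/2 = 1.695, v̄ = (2.94+2.69)/2 = 2.815 → q = 26.2×1.695×2.815 = 125.0 ft³/s
Panel 3-4: Δb = 14.3 ft, d̄ = (1.69+0.43)/2 = 1.06, v̄ = (2.69+1.41)/2 = 2.05 → q = 14.3×1.06×2.05 = 31.07 ft³/s
Q = Σ q = 184.2 ft³/s

184 ft³/s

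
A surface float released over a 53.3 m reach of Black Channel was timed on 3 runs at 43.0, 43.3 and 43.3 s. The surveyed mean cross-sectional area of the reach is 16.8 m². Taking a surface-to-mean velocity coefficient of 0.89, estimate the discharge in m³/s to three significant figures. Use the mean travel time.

t̄ = (43.0 + 43.3 + 43.3) / 3 = 43.2 s
v_surface = L / t̄ = 53.3 / 43.2 = 1.234 m/s
v_mean = 0.89 × 1.234 = 1.098 m/s
Q = A × v_mean = 16.8 × 1.098 = 18.45 m³/s

18.4 m³/s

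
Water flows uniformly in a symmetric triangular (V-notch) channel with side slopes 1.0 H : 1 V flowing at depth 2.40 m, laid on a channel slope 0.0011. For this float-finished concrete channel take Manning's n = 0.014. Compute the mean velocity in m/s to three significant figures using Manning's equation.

2.12 m/s

A = z·y² = 1.0×2.40² = 5.760 m²
P = 2y√(1+z²) = 2×2.40×√(1+1.0²) = 6.788 m
R = A/P = 5.760/6.788 = 0.8485 m
Q = (1/n)·A·R^(2/3)·S^(1/2) = (1/0.014) × 5.760 × 0.8485^(2/3) × 0.0011^(1/2) = 12.23 m³/s
V = Q/A = 12.23/5.760 = 2.123 m/s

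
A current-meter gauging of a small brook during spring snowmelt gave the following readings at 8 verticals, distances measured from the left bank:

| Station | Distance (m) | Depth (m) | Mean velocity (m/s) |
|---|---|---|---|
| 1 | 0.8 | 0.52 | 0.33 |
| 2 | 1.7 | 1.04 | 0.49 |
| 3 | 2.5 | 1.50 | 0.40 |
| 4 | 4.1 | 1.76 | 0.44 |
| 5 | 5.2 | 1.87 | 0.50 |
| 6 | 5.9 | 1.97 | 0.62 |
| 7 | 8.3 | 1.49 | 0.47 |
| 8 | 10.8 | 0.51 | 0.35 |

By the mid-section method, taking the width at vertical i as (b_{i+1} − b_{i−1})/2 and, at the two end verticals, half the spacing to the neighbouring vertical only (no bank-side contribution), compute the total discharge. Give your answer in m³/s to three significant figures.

w_1 = (1.7 − 0.8)/2 = 0.45 m; q_1 = 0.33 × 0.52 × 0.45 = 0.07722 m³/s
w_2 = (2.5 − 0.8)/2 = 0.85 m; q_2 = 0.49 × 1.04 × 0.85 = 0.4332 m³/s
w_3 = (4.1 − 1.7)/2 = 1.2 m; q_3 = 0.40 × 1.50 × 1.2 = 0.7200 m³/s
w_4 = (5.2 − 2.5)/2 = 1.35 m; q_4 = 0.44 × 1.76 × 1.35 = 1.045 m³/s
w_5 = (5.9 − 4.1)/2 = 0.9 m; q_5 = 0.50 × 1.87 × 0.9 = 0.8415 m³/s
w_6 = (8.3 − 5.2)/2 = 1.55 m; q_6 = 0.62 × 1.97 × 1.55 = 1.893 m³/s
w_7 = (10.8 − 5.9)/2 = 2.45 m; q_7 = 0.47 × 1.49 × 2.45 = 1.716 m³/s
w_8 = (10.8 − 8.3)/2 = 1.25 m; q_8 = 0.35 × 0.51 × 1.25 = 0.2231 m³/s
Q = Σ qᵢ = 6.949 m³/s

6.95 m³/s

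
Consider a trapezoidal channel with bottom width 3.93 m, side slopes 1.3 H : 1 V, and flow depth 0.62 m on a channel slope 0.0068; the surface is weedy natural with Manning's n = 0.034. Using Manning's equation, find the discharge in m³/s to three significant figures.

4.44 m³/s

A = (b + z·y)·y = (3.93 + 1.3×0.62)×0.62 = 2.936 m²
P = b + 2y√(1+z²) = 3.93 + 2×0.62×√(1+1.3²) = 5.964 m
R = A/P = 2.936/5.964 = 0.4924 m
Q = (1/n)·A·R^(2/3)·S^(1/2) = (1/0.034) × 2.936 × 0.4924^(2/3) × 0.0068^(1/2) = 4.441 m³/s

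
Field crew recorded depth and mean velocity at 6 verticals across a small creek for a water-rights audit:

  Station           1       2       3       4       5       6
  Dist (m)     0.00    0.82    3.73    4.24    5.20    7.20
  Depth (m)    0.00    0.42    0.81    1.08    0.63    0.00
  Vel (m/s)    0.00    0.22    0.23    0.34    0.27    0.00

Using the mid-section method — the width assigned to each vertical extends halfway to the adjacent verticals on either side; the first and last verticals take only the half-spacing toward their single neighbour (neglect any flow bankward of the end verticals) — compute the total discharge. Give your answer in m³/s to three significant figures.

1.01 m³/s

w_2 = (3.73 − 0.00)/2 = 1.865 m; q_2 = 0.22 × 0.42 × 1.865 = 0.1723 m³/s
w_3 = (4.24 − 0.82)/2 = 1.71 m; q_3 = 0.23 × 0.81 × 1.71 = 0.3186 m³/s
w_4 = (5.20 − 3.73)/2 = 0.735 m; q_4 = 0.34 × 1.08 × 0.735 = 0.2699 m³/s
w_5 = (7.20 − 4.24)/2 = 1.48 m; q_5 = 0.27 × 0.63 × 1.48 = 0.2517 m³/s
Stations 1, 6 contribute zero (depth or velocity is 0).
Q = Σ qᵢ = 1.013 m³/s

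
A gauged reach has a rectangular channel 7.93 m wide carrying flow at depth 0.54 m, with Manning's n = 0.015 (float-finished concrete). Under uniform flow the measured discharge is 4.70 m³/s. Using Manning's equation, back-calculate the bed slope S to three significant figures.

A = b·y = 7.93 × 0.54 = 4.282 m²
P = b + 2y = 7.93 + 2×0.54 = 9.010 m
R = A/P = 4.282/9.010 = 0.4753 m
S = (Q·n / (1·A·R^(2/3)))² = (4.70×0.015 / (1×4.282×0.6090))² = 0.0007308

0.000731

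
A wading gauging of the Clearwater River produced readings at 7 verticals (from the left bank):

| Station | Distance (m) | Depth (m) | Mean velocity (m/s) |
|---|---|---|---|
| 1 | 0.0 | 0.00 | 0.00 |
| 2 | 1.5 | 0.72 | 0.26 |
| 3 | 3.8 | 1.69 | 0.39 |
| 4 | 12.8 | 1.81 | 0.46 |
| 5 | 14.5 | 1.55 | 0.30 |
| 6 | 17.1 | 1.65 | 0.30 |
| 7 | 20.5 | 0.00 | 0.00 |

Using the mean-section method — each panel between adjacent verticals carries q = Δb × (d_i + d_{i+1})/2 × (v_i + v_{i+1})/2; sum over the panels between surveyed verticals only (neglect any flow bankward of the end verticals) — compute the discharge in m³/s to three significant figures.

Panel 1-2: Δb = 1.5 m, d̄ = (0.00+0.72)/2 = 0.36, v̄ = (0.00+0.26)/2 = 0.13 → q = 1.5×0.36×0.13 = 0.07020 m³/s
Panel 2-3: Δb = 2.3 m, d̄ = (0.72+1.69)/2 = 1.205, v̄ = (0.26+0.39)/2 = 0.325 → q = 2.3×1.205×0.325 = 0.9007 m³/s
Panel 3-4: Δb = 9 m, d̄ = (1.69+1.81)/2 = 1.75, v̄ = (0.39+0.46)/2 = 0.425 → q = 9×1.75×0.425 = 6.694 m³/s
Panel 4-5: Δb = 1.7 m, d̄ = (1.81+1.55)/2 = 1.68, v̄ = (0.46+0.30)/2 = 0.38 → q = 1.7×1.68×0.38 = 1.085 m³/s
Panel 5-6: Δb = 2.6 m, d̄ = (1.55+1.65)/2 = 1.6, v̄ = (0.30+0.30)/2 = 0.3 → q = 2.6×1.6×0.3 = 1.248 m³/s
Panel 6-7: Δb = 3.4 m, d̄ = (1.65+0.00)/2 = 0.825, v̄ = (0.30+0.00)/2 = 0.15 → q = 3.4×0.825×0.15 = 0.4208 m³/s
Q = Σ q = 10.42 m³/s

10.4 m³/s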